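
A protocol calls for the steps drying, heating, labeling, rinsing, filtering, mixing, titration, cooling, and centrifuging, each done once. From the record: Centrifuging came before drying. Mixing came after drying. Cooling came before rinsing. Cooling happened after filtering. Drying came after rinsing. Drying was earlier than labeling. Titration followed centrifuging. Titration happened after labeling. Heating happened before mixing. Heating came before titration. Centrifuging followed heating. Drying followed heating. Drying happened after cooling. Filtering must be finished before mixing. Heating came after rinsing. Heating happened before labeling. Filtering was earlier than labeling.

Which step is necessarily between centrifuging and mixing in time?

Tracing the constraints gives centrifuging → drying → mixing, so drying sits after centrifuging and before mixing.
No other step is forced both after centrifuging and before mixing.

drying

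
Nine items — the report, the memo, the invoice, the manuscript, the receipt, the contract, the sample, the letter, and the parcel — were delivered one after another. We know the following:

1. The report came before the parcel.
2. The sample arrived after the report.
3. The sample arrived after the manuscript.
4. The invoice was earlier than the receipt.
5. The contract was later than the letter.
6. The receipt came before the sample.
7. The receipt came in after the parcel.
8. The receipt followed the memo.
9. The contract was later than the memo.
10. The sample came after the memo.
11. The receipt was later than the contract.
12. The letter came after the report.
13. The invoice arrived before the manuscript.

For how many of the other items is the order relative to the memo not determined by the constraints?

5

Forced after the memo: the contract, the receipt, and the sample.
That leaves the invoice, the letter, the manuscript, the parcel, and the report with no forced order relative to the memo — 5.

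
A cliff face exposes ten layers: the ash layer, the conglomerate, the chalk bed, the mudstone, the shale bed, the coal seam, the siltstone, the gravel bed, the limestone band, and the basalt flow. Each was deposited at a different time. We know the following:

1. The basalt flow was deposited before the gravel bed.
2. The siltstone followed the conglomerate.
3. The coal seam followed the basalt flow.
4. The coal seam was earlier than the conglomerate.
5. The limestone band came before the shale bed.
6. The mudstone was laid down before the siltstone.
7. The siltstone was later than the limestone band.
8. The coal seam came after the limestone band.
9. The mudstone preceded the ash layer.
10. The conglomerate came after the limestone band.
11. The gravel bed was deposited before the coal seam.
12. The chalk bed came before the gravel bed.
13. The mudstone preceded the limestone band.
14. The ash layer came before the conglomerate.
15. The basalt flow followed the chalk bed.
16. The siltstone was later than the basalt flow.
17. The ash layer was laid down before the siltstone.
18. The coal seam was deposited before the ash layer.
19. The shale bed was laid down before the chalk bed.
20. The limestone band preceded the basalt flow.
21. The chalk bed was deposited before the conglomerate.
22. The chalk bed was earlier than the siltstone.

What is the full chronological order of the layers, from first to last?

The constraints fix every adjacent pair, so only one ordering works:
the mudstone → the limestone band → the shale bed → the chalk bed → the basalt flow → the gravel bed → the coal seam → the ash layer → the conglomerate → the siltstone.

the mudstone, the limestone band, the shale bed, the chalk bed, the basalt flow, the gravel bed, the coal seam, the ash layer, the conglomerate, the siltstone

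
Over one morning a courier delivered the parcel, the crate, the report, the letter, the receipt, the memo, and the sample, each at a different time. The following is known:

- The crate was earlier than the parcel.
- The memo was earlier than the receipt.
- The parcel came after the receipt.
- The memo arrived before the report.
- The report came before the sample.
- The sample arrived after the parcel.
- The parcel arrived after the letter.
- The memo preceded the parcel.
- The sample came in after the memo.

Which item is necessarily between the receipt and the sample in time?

the parcel

Tracing the constraints gives the receipt → the parcel → the sample, so the parcel sits after the receipt and before the sample.
No other item is forced both after the receipt and before the sample.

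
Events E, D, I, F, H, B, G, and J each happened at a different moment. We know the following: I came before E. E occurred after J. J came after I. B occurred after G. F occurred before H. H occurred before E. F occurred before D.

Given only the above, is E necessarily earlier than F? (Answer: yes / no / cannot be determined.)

no

Tracing the constraints gives F → H → E, so F must come before E.
That means E cannot be before F.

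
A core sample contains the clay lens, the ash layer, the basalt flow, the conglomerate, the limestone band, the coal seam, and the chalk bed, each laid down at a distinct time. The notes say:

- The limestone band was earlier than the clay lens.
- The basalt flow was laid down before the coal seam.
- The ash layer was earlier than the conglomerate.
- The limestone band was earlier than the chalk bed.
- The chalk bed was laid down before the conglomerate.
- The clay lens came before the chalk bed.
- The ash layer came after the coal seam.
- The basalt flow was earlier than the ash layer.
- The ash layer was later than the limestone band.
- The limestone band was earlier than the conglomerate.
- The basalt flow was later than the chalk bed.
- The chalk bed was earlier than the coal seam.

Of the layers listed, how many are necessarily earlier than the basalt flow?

Directly stated before the basalt flow: the chalk bed.
The clay lens reaches the basalt flow via the clay lens → the chalk bed → the basalt flow.
The limestone band reaches the basalt flow via the limestone band → the chalk bed → the basalt flow.
That's the chalk bed, the clay lens, and the limestone band — 3 in all.

3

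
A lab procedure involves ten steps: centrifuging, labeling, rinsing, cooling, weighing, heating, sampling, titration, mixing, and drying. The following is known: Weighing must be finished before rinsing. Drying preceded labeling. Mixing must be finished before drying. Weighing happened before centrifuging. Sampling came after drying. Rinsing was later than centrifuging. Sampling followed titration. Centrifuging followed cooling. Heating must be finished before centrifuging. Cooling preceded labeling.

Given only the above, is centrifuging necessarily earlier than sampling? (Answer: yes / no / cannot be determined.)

No chain of stated constraints runs from centrifuging to sampling, and none runs from sampling to centrifuging either.
So the relative order of centrifuging and sampling is not fixed by the given facts.

cannot be determined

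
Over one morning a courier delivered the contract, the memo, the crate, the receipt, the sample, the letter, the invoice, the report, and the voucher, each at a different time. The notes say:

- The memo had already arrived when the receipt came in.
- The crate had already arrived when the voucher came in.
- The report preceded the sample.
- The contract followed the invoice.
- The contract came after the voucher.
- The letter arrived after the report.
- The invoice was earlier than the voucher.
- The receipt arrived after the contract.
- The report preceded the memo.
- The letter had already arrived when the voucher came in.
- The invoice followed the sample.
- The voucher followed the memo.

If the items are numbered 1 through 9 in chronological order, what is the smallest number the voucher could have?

7

The crate, the invoice, the letter, the memo, the report, and the sample must all come before the voucher — 6 forced predecessors.
Nothing else is forced ahead of the voucher, so its earliest slot is position 6 + 1 = 7.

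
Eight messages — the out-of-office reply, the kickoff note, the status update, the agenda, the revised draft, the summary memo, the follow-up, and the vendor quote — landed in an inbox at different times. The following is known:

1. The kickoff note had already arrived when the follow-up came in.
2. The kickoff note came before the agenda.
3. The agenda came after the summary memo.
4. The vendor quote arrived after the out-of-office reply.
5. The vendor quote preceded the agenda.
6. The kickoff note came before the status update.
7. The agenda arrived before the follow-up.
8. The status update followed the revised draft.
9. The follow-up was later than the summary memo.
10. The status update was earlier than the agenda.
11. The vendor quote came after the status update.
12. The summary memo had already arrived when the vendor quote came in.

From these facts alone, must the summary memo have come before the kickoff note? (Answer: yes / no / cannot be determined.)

No chain of stated constraints runs from the summary memo to the kickoff note, and none runs from the kickoff note to the summary memo either.
So the relative order of the summary memo and the kickoff note is not fixed by the given facts.

cannot be determined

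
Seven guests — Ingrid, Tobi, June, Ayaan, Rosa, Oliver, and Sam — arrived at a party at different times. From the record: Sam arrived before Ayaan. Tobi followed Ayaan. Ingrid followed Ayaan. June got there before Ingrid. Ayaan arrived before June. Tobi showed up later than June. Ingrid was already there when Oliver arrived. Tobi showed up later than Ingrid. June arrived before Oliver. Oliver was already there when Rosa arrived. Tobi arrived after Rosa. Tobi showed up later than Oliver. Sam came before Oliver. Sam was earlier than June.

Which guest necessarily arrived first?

Sam

Sam has a chain of constraints placing them before every other guest, so Sam must be first.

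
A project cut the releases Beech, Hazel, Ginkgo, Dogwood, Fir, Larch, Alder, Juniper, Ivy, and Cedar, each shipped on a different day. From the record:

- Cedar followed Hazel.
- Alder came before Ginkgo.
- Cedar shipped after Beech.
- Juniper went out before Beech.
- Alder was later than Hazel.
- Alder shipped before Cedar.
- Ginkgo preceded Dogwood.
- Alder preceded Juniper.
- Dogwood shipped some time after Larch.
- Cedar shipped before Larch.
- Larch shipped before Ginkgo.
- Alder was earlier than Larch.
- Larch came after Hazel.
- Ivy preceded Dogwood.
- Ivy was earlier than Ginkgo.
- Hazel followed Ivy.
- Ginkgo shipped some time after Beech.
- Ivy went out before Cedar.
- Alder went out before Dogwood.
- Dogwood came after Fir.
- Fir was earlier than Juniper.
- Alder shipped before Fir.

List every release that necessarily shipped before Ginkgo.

Directly stated before Ginkgo: Alder, Beech, Ivy, and Larch.
Cedar reaches Ginkgo via Cedar → Larch → Ginkgo.
Fir reaches Ginkgo via Fir → Juniper → Beech → Ginkgo.
Hazel reaches Ginkgo via Hazel → Larch → Ginkgo.
Likewise Juniper reaches Ginkgo by chaining the stated constraints.

Alder, Beech, Cedar, Fir, Hazel, Ivy, Juniper, Larch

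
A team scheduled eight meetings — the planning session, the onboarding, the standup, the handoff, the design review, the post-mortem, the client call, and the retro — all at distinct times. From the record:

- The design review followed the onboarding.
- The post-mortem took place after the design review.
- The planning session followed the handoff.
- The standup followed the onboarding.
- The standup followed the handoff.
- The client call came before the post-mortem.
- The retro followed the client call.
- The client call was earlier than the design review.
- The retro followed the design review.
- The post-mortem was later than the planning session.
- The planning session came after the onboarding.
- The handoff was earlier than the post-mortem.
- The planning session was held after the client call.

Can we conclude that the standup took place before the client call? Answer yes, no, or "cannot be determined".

cannot be determined

No chain of stated constraints runs from the standup to the client call, and none runs from the client call to the standup either.
So the relative order of the standup and the client call is not fixed by the given facts.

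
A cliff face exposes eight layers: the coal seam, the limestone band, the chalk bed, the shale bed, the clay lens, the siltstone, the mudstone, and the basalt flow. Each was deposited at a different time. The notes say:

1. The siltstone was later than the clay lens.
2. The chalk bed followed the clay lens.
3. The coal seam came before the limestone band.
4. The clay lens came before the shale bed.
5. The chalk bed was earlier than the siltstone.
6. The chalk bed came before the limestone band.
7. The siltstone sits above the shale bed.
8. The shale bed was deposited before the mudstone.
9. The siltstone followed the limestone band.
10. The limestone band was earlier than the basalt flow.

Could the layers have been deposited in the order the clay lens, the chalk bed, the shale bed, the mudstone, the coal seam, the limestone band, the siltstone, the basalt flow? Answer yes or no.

Check each stated constraint against the proposed order — e.g. the chalk bed is ahead of the siltstone; the clay lens is ahead of the siltstone. Every pair is in the required order; nothing is violated.

yes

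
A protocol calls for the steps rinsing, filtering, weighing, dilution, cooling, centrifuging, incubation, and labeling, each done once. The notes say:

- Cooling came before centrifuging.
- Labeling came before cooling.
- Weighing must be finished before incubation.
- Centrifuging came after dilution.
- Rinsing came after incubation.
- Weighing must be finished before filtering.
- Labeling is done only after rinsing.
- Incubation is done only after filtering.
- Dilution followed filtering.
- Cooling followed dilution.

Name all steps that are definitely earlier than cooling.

dilution, filtering, incubation, labeling, rinsing, weighing

Directly stated before cooling: dilution and labeling.
Filtering reaches cooling via filtering → dilution → cooling.
Incubation reaches cooling via incubation → rinsing → labeling → cooling.
Rinsing reaches cooling via rinsing → labeling → cooling.
Likewise weighing reaches cooling by chaining the stated constraints.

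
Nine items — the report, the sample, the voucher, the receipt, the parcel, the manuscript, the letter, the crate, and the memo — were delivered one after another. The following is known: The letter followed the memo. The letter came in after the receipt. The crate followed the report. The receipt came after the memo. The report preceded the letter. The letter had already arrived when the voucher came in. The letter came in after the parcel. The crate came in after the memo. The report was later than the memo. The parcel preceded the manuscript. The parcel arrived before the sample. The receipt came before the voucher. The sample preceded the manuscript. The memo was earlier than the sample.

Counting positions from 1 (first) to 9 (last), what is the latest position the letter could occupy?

8

The letter must come before the voucher — 1 item forced after it.
Everything else can be placed before the letter in some valid order, so the letter can sit as late as position 9 − 1 = 8.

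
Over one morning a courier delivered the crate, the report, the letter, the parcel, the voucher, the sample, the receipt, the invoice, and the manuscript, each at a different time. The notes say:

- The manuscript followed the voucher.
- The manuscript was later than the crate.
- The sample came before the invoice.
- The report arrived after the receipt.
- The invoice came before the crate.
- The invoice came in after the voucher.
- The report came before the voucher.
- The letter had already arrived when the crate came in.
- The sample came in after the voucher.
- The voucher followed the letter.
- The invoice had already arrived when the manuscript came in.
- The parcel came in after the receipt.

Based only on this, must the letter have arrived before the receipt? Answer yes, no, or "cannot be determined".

No chain of stated constraints runs from the letter to the receipt, and none runs from the receipt to the letter either.
So the relative order of the letter and the receipt is not fixed by the given facts.

cannot be determined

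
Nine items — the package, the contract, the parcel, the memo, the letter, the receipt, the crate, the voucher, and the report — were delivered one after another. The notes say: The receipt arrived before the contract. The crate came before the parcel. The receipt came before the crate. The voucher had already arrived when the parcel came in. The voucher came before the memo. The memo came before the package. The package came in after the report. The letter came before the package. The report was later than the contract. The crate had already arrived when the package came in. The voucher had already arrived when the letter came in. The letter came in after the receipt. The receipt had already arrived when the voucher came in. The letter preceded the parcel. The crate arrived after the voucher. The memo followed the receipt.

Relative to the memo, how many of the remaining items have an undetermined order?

Forced before the memo: the receipt and the voucher; forced after the memo: the package.
That leaves the contract, the crate, the letter, the parcel, and the report with no forced order relative to the memo — 5.

5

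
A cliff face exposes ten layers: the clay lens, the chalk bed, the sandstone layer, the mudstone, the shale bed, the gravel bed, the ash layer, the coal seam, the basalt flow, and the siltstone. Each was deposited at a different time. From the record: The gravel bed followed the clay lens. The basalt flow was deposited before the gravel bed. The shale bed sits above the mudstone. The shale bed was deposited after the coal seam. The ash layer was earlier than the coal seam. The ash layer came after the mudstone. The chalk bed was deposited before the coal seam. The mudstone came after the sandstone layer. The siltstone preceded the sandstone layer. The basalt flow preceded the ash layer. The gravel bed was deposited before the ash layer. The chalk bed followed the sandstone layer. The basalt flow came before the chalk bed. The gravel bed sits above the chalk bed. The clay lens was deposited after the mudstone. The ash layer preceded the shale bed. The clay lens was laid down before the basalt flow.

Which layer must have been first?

The siltstone has a chain of constraints placing it before every other layer, so the siltstone must be first.

the siltstone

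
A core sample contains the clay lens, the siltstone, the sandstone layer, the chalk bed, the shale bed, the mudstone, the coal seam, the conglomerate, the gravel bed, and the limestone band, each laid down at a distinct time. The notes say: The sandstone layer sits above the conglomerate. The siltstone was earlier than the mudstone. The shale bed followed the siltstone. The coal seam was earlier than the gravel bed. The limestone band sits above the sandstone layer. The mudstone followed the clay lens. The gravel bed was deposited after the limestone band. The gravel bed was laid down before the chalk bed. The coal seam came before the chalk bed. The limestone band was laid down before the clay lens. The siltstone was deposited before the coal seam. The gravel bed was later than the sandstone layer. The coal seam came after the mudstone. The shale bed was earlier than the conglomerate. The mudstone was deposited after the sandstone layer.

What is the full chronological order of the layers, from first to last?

the siltstone, the shale bed, the conglomerate, the sandstone layer, the limestone band, the clay lens, the mudstone, the coal seam, the gravel bed, the chalk bed

The constraints fix every adjacent pair, so only one ordering works:
the siltstone → the shale bed → the conglomerate → the sandstone layer → the limestone band → the clay lens → the mudstone → the coal seam → the gravel bed → the chalk bed.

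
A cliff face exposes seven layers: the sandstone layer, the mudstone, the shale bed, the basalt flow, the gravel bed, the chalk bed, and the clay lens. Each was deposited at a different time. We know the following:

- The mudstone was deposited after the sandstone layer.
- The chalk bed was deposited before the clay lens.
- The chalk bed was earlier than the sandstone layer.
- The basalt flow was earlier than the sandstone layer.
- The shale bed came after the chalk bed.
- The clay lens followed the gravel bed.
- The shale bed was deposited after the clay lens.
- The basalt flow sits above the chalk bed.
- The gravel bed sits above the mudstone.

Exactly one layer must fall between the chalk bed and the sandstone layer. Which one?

Tracing the constraints gives the chalk bed → the basalt flow → the sandstone layer, so the basalt flow sits after the chalk bed and before the sandstone layer.
No other layer is forced both after the chalk bed and before the sandstone layer.

the basalt flow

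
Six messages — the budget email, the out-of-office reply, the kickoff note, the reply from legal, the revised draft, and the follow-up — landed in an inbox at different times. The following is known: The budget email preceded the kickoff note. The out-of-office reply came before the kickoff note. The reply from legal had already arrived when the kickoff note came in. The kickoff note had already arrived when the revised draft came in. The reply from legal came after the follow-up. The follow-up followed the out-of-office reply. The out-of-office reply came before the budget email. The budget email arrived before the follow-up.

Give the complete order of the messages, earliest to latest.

The constraints fix every adjacent pair, so only one ordering works:
the out-of-office reply → the budget email → the follow-up → the reply from legal → the kickoff note → the revised draft.

the out-of-office reply, the budget email, the follow-up, the reply from legal, the kickoff note, the revised draft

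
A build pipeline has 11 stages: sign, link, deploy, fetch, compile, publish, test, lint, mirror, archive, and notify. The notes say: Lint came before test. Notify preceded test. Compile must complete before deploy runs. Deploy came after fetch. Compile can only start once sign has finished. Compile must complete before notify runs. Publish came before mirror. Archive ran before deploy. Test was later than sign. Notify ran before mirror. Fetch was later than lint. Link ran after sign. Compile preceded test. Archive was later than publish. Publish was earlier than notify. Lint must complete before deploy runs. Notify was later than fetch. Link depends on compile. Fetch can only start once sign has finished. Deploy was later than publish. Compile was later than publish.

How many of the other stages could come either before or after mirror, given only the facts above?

Forced before mirror: compile, fetch, lint, notify, publish, and sign.
That leaves archive, deploy, link, and test with no forced order relative to mirror — 4.

4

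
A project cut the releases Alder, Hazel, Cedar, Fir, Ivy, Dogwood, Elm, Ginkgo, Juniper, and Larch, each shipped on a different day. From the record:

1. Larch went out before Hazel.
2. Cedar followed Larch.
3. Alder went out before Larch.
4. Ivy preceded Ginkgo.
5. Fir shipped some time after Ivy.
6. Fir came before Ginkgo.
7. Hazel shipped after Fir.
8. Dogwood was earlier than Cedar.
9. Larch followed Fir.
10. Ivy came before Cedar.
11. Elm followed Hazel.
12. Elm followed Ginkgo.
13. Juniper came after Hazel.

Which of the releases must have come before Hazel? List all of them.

Alder, Fir, Ivy, Larch

Directly stated before Hazel: Fir and Larch.
Alder reaches Hazel via Alder → Larch → Hazel.
Ivy reaches Hazel via Ivy → Fir → Hazel.
No chain forces Ginkgo (or any of the others) ahead of Hazel.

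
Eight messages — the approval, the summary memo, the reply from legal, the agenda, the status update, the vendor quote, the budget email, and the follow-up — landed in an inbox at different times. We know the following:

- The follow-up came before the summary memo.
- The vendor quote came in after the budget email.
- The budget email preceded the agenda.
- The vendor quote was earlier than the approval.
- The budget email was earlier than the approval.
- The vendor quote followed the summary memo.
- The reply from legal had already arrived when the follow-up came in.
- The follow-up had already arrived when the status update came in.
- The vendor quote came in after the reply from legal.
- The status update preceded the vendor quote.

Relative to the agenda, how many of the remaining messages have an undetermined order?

6

Forced before the agenda: the budget email.
That leaves the approval, the follow-up, the reply from legal, the status update, the summary memo, and the vendor quote with no forced order relative to the agenda — 6.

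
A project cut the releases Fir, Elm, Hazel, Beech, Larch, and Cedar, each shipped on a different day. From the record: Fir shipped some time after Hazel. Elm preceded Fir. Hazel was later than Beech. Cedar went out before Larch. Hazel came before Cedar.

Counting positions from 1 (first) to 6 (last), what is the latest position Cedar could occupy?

Cedar must come before Larch — 1 release forced after it.
Everything else can be placed before Cedar in some valid order, so Cedar can sit as late as position 6 − 1 = 5.

5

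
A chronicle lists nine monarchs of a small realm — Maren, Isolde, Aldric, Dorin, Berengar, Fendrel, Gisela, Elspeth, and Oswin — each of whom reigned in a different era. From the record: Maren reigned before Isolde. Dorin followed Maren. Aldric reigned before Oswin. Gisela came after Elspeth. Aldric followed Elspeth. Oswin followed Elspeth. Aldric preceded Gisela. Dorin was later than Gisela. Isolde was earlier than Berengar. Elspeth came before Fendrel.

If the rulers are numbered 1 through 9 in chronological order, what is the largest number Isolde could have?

8

Isolde must come before Berengar — 1 ruler forced after them.
Everything else can be placed before Isolde in some valid order, so Isolde can sit as late as position 9 − 1 = 8.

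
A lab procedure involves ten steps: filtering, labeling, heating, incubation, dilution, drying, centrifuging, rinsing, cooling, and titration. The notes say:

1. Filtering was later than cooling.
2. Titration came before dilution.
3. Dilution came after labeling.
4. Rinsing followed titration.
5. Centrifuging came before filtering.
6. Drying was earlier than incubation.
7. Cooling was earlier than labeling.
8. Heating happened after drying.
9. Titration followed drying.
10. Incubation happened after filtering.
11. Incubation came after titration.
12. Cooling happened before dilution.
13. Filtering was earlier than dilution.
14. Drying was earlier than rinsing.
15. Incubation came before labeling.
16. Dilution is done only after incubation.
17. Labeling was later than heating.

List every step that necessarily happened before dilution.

centrifuging, cooling, drying, filtering, heating, incubation, labeling, titration

Directly stated before dilution: cooling, filtering, incubation, labeling, and titration.
Centrifuging reaches dilution via centrifuging → filtering → dilution.
Drying reaches dilution via drying → incubation → dilution.
Heating reaches dilution via heating → labeling → dilution.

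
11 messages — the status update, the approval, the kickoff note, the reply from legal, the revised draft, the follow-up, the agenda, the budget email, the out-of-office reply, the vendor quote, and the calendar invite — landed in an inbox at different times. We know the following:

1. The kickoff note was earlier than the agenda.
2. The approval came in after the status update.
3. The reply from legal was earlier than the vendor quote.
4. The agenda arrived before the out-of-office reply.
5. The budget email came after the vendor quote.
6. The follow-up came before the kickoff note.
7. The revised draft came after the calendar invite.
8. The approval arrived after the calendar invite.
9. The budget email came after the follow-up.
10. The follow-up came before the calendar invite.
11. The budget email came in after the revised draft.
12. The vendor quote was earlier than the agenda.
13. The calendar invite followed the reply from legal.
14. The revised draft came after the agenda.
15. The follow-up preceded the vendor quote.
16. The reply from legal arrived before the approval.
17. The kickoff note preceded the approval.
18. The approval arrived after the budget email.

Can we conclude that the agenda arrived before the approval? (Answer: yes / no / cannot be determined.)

Chain the constraints: the agenda → the revised draft → the budget email → the approval. Each link is directly stated, so the agenda comes before the approval.

yes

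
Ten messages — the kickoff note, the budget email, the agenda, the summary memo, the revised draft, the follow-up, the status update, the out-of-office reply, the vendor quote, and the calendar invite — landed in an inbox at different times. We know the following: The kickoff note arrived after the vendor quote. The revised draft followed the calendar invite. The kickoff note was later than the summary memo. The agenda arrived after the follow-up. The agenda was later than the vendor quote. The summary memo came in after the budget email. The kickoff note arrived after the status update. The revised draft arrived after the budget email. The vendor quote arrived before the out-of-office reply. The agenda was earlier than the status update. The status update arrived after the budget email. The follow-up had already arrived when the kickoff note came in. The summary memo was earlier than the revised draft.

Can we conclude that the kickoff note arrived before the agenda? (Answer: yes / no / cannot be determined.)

no

Tracing the constraints gives the agenda → the status update → the kickoff note, so the agenda must come before the kickoff note.
That means the kickoff note cannot be before the agenda.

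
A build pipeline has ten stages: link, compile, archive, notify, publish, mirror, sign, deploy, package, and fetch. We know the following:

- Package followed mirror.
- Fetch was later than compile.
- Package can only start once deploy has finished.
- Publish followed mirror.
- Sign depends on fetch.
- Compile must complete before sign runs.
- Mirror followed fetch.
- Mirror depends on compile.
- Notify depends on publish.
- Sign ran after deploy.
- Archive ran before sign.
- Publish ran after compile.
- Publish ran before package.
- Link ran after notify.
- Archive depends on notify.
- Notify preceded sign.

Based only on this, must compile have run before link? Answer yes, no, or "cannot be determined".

Chain the constraints: compile → publish → notify → link. Each link is directly stated, so compile comes before link.

yes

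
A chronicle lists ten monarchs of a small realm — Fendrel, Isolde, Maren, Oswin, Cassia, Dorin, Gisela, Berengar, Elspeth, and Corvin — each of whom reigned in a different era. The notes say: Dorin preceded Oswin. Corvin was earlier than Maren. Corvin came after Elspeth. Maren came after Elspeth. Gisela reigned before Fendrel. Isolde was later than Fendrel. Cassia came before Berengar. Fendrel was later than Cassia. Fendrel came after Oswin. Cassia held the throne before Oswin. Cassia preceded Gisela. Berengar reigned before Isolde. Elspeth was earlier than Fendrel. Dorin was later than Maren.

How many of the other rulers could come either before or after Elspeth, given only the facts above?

Forced after Elspeth: Corvin, Dorin, Fendrel, Isolde, Maren, and Oswin.
That leaves Berengar, Cassia, and Gisela with no forced order relative to Elspeth — 3.

3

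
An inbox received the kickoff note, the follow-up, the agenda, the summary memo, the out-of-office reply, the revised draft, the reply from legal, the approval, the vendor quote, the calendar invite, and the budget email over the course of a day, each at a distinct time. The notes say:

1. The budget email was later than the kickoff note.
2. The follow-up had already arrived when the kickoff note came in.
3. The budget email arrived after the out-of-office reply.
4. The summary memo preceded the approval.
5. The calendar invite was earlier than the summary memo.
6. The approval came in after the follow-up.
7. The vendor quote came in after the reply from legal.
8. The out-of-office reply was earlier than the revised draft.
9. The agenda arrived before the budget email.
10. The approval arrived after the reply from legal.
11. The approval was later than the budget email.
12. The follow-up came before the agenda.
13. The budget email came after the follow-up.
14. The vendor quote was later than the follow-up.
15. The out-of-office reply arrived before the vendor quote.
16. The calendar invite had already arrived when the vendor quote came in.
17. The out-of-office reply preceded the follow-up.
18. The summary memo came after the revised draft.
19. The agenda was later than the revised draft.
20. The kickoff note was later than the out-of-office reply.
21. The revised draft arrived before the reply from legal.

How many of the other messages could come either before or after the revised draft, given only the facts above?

3

Forced before the revised draft: the out-of-office reply; forced after the revised draft: the agenda, the approval, the budget email, the reply from legal, the summary memo, and the vendor quote.
That leaves the calendar invite, the follow-up, and the kickoff note with no forced order relative to the revised draft — 3.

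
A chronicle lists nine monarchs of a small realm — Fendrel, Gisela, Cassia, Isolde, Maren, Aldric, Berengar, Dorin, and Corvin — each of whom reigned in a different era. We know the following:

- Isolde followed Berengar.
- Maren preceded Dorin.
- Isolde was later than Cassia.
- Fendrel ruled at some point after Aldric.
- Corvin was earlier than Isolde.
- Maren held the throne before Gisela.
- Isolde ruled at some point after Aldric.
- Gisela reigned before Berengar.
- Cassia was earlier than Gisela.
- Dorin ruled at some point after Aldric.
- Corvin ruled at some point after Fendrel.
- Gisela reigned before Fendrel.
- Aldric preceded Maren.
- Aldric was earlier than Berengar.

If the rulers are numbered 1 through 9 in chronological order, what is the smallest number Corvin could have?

Aldric, Cassia, Fendrel, Gisela, and Maren must all come before Corvin — 5 forced predecessors.
Nothing else is forced ahead of Corvin, so their earliest slot is position 5 + 1 = 6.

6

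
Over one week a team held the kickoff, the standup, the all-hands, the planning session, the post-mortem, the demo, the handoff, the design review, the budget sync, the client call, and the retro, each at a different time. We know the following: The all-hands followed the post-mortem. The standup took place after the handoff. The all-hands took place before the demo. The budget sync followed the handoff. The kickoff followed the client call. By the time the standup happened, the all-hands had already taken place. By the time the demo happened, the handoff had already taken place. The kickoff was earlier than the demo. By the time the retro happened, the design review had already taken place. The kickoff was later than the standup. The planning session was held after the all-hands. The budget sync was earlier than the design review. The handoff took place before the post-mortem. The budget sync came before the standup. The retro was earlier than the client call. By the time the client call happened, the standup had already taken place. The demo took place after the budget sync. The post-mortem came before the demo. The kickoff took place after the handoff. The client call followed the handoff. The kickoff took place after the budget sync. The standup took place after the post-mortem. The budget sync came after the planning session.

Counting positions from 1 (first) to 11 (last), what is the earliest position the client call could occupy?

The all-hands, the budget sync, the design review, the handoff, the planning session, the post-mortem, the retro, and the standup must all come before the client call — 8 forced predecessors.
Nothing else is forced ahead of the client call, so its earliest slot is position 8 + 1 = 9.

9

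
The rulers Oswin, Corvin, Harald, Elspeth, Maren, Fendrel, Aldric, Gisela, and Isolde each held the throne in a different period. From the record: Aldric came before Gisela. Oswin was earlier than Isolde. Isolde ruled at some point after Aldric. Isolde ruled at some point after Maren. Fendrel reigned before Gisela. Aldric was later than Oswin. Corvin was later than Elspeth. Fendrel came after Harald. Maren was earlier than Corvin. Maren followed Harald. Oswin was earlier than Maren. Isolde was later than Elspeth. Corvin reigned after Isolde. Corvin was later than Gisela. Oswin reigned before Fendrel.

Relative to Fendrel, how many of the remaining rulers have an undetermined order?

Forced before Fendrel: Harald and Oswin; forced after Fendrel: Corvin and Gisela.
That leaves Aldric, Elspeth, Isolde, and Maren with no forced order relative to Fendrel — 4.

4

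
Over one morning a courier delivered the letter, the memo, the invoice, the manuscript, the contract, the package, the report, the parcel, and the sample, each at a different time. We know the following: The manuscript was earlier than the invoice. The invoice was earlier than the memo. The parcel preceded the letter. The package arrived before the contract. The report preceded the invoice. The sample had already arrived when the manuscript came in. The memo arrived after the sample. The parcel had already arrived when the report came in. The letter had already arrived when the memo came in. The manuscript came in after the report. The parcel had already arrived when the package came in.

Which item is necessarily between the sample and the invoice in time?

the manuscript

Tracing the constraints gives the sample → the manuscript → the invoice, so the manuscript sits after the sample and before the invoice.
No other item is forced both after the sample and before the invoice.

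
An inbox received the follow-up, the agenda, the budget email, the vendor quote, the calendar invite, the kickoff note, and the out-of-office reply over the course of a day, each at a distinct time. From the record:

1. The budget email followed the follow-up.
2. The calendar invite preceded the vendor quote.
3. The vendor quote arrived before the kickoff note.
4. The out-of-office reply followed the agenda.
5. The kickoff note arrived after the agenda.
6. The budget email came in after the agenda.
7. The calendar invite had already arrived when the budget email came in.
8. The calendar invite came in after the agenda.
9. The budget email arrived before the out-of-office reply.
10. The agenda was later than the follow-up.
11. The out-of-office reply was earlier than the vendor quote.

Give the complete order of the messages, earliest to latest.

The constraints fix every adjacent pair, so only one ordering works:
the follow-up → the agenda → the calendar invite → the budget email → the out-of-office reply → the vendor quote → the kickoff note.

the follow-up, the agenda, the calendar invite, the budget email, the out-of-office reply, the vendor quote, the kickoff note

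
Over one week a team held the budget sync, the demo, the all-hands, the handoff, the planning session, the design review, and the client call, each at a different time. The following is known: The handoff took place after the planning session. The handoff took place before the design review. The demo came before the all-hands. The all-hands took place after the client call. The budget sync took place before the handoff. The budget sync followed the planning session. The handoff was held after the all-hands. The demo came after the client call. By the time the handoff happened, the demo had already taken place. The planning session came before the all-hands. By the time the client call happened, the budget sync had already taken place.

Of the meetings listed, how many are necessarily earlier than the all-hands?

4

Directly stated before the all-hands: the client call, the demo, and the planning session.
The budget sync reaches the all-hands via the budget sync → the client call → the all-hands.
That's the budget sync, the client call, the demo, and the planning session — 4 in all.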